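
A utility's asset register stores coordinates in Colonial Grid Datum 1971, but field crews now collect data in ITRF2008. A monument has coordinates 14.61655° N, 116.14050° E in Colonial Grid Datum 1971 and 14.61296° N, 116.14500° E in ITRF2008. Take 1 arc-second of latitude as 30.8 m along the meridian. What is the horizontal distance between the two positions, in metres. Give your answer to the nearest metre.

Δφ = 14.61296° − 14.61655° = -0.00359°; Δλ = 116.14500° − 116.14050° = +0.00450°.
1° of latitude = 3600 × 30.80 = 110880 m.
ΔN = Δφ × 110880 = -398.1 m; ΔE = Δλ × 110880 × cos(14.61655°) = +0.00450 × 110880 × 0.967636 = 482.8 m.
Distance = √(ΔE² + ΔN²) = √(482.8² + (-398.1)²) = 625.7 m.

626 m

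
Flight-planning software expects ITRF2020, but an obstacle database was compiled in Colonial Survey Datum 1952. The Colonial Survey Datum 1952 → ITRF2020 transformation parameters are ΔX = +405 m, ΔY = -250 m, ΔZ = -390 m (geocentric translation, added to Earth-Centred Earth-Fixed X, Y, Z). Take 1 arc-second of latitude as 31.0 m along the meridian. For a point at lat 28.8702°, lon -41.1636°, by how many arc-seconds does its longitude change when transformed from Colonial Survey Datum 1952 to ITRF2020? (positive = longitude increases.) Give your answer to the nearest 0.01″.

sin φ = 0.482827, cos φ = 0.875716, sin λ = -0.658211, cos λ = 0.752833.
East component: ΔE = −sin λ·ΔX + cos λ·ΔY = −(-0.658211)(405) + (0.752833)(-250) = 78.37 m.
1° of latitude spans 3600 × 31.00 = 111600 m; at latitude φ, 1° of longitude spans that × cos φ = 97729.9 m, so Δλ = 78.37 / 97729.9 × 3600 = 2.887″.

Δλ = 2.89″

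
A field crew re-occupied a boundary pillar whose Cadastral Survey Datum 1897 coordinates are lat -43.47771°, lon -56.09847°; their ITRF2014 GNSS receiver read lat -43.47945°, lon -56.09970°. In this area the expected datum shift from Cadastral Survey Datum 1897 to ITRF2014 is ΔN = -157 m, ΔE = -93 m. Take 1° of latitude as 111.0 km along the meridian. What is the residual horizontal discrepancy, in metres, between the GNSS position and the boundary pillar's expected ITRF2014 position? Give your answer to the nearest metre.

Observed coordinate differences: Δφ = -0.00174°, Δλ = -0.00123°.
Converting to metres (1° lat = 111000 m, cos φ = 0.725642): observed ΔN = -193.1 m, observed ΔE = -99.1 m.
Subtracting the expected shift leaves a residual of -193.1 − (-157) = -36.1 m north and -99.1 − (-93) = -6.1 m east.
Residual distance = √((-36.1)² + (-6.1)²) = 36.6 m.

37 m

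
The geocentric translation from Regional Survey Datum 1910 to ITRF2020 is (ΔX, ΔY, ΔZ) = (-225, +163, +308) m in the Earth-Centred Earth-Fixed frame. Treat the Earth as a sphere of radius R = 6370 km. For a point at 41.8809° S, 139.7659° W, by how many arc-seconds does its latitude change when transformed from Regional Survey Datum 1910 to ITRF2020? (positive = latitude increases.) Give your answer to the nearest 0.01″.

sin φ = -0.667584, cos φ = 0.744534, sin λ = -0.645912, cos λ = -0.763412.
North component: ΔN = −sin φ cos λ·ΔX − sin φ sin λ·ΔY + cos φ·ΔZ = −(-0.667584)(-0.763412)(-225) − (-0.667584)(-0.645912)(163) + (0.744534)(308) = 273.70 m.
1° of latitude spans πR/180 = 111177 m, so Δφ = 273.70 / 111177 × 3600 = 8.863″.

Δφ = 8.86″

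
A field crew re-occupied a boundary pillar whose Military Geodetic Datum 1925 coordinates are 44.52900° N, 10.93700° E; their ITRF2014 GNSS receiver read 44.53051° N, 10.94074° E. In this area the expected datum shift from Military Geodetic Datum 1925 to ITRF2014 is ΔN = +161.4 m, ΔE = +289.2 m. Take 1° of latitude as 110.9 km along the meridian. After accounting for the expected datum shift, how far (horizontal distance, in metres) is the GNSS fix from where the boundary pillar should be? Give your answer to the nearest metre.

9 m

Observed coordinate differences: Δφ = +0.00151°, Δλ = +0.00374°.
Converting to metres (1° lat = 110900 m, cos φ = 0.712896): observed ΔN = 167.5 m, observed ΔE = 295.7 m.
Subtracting the expected shift leaves a residual of 167.5 − (161.4) = 6.1 m north and 295.7 − (289.2) = 6.5 m east.
Residual distance = √(6.1² + 6.5²) = 8.9 m.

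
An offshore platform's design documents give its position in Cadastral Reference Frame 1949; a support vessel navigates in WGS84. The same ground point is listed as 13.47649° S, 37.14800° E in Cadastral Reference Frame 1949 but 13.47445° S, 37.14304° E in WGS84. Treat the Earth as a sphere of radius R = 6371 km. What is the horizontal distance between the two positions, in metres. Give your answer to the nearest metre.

Δφ = -13.47445° − -13.47649° = +0.00204°; Δλ = 37.14304° − 37.14800° = -0.00496°.
1° along a meridian = πR/180 = 111195 m.
ΔN = Δφ × 111195 = 226.8 m; ΔE = Δλ × 111195 × cos(-13.47649°) = -0.00496 × 111195 × 0.972466 = -536.3 m.
Distance = √(ΔE² + ΔN²) = √((-536.3)² + 226.8²) = 582.3 m.

582 m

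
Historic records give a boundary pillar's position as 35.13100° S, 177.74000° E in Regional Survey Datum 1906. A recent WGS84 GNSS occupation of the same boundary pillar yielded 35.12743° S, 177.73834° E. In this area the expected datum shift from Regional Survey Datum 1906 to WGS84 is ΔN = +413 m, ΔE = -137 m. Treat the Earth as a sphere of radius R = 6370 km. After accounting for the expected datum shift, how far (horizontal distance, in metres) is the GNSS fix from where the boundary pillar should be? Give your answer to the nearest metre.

21 m

Observed coordinate differences: Δφ = +0.00357°, Δλ = -0.00166°.
Converting to metres (1° lat = 111177 m, cos φ = 0.817838): observed ΔN = 396.9 m, observed ΔE = -150.9 m.
Subtracting the expected shift leaves a residual of 396.9 − (413) = -16.1 m north and -150.9 − (-137) = -13.9 m east.
Residual distance = √((-16.1)² + (-13.9)²) = 21.3 m.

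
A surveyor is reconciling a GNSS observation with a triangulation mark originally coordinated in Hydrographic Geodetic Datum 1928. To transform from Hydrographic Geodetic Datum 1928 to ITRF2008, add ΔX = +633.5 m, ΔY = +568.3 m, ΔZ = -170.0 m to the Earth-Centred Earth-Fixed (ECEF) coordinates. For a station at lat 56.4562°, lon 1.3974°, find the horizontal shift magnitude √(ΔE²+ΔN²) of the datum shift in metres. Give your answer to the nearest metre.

At φ = 56.4562°, λ = 1.3974°: sin φ = 0.833464, cos φ = 0.552574, sin λ = 0.024387, cos λ = 0.999703.
ΔE = −sin λ·ΔX + cos λ·ΔY = −(0.024387)·(633.5) + (0.999703)·(568.3) = 552.68 m.
ΔN = −sin φ cos λ·ΔX − sin φ sin λ·ΔY + cos φ·ΔZ = −(0.833464)(0.999703)(633.5) − (0.833464)(0.024387)(568.3) + (0.552574)(-170.0) = -633.33 m.
Horizontal magnitude = √(ΔE² + ΔN²) = √(552.68² + (-633.33)²) = 840.57 m.

841 m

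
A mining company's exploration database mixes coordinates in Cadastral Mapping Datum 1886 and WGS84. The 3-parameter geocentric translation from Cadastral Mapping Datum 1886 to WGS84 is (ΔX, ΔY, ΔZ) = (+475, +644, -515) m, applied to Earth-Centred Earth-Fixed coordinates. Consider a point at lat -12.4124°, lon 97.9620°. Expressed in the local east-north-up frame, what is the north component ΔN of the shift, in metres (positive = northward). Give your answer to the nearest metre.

At φ = -12.4124°, λ = 97.9620°: sin φ = -0.214947, cos φ = 0.976626, sin λ = 0.990360, cos λ = -0.138516.
ΔN = −sin φ cos λ·ΔX − sin φ sin λ·ΔY + cos φ·ΔZ = −(-0.214947)(-0.138516)(475) − (-0.214947)(0.990360)(644) + (0.976626)(-515) = -380.01 m.

ΔN = -380 m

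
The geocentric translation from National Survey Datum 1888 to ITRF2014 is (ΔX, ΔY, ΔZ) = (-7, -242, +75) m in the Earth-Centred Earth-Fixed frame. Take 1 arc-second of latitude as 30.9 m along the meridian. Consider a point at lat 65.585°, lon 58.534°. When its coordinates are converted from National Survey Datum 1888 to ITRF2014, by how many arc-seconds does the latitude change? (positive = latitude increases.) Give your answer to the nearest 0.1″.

Δφ = 7.2″

sin φ = 0.910575, cos φ = 0.413343, sin λ = 0.852950, cos λ = 0.521993.
North component: ΔN = −sin φ cos λ·ΔX − sin φ sin λ·ΔY + cos φ·ΔZ = −(0.910575)(0.521993)(-7) − (0.910575)(0.852950)(-242) + (0.413343)(75) = 222.28 m.
1° of latitude spans 3600 × 30.90 = 111240 m, so Δφ = 222.28 / 111240 × 3600 = 7.194″.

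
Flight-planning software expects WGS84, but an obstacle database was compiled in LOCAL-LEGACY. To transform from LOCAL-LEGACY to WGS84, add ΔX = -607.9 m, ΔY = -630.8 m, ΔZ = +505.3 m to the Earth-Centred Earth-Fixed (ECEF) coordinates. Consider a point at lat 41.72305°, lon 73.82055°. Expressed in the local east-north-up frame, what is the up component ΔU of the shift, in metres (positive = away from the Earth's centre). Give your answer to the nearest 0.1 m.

ΔU = -242.3 m

The local up (radial) axis is (cos φ cos λ, cos φ sin λ, sin φ), giving ΔU = -126.427 − 452.163 + 336.293 = -242.30 m.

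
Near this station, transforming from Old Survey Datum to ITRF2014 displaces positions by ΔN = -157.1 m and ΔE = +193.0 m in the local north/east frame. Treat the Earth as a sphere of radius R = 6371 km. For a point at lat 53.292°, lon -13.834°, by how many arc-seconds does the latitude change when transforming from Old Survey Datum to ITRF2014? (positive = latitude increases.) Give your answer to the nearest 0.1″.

Δφ = -5.1″

On a sphere of radius R, 1 rad of latitude = R, so Δφ = ΔN / R = -157.1 / 6371000 = -2.4659e-05 rad = -5.086″.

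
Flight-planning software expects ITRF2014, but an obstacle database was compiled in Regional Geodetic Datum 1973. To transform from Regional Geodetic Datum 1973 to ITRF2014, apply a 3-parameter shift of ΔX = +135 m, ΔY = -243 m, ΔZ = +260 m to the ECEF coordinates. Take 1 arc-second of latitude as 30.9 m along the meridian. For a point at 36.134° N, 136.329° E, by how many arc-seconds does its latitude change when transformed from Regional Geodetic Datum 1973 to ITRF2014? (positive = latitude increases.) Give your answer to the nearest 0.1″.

sin φ = 0.589676, cos φ = 0.807640, sin λ = 0.690516, cos λ = -0.723317.
North component: ΔN = −sin φ cos λ·ΔX − sin φ sin λ·ΔY + cos φ·ΔZ = −(0.589676)(-0.723317)(135) − (0.589676)(0.690516)(-243) + (0.807640)(260) = 366.51 m.
1° of latitude spans 3600 × 30.90 = 111240 m, so Δφ = 366.51 / 111240 × 3600 = 11.861″.

Δφ = 11.9″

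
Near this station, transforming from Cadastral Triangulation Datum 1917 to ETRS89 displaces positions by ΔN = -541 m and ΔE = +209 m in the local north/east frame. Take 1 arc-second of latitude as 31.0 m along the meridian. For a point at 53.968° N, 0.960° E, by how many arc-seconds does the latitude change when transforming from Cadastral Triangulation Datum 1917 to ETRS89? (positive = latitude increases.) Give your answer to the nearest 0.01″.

1″ of latitude = 31.00 m, so Δφ = -541.0 / 31.00 = -17.452″.

Δφ = -17.45″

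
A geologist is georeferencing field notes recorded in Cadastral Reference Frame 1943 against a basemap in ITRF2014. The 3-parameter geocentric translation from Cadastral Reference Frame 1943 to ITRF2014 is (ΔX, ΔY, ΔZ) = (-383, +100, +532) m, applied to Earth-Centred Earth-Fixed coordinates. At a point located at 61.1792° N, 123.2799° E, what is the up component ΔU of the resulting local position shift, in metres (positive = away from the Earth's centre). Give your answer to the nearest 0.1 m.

ΔU = 607.7 m

At φ = 61.1792°, λ = 123.2799°: sin φ = 0.876132, cos φ = 0.482072, sin λ = 0.836000, cos λ = -0.548730.
ΔU = cos φ cos λ·ΔX + cos φ sin λ·ΔY + sin φ·ΔZ = (0.482072)(-0.548730)(-383) + (0.482072)(0.836000)(100) + (0.876132)(532) = 607.72 m.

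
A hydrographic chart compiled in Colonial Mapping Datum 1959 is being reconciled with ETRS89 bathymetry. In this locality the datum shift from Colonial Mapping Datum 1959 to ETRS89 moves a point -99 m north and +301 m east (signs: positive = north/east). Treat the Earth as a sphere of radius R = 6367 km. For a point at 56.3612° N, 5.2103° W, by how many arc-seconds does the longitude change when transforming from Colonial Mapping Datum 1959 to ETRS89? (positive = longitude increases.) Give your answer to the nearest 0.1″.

At latitude 56.3612°, cos φ = 0.553955.
One radian of longitude at latitude φ spans R cos φ, so Δλ = ΔE / (R cos φ) = 301.0 / (6367000 × 0.553955) = 8.5341e-05 rad = 17.603″.

Δλ = 17.6″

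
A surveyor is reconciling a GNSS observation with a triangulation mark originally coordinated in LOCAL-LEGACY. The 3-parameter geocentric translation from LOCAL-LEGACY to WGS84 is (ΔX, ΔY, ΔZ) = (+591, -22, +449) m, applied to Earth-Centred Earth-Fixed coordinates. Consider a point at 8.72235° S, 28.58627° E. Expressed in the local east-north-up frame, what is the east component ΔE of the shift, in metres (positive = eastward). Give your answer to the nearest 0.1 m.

ΔE = -302.1 m

At φ = -8.72235°, λ = 28.58627°: sin φ = -0.151646, cos φ = 0.988435, sin λ = 0.478481, cos λ = 0.878098.
ΔE = −sin λ·ΔX + cos λ·ΔY = −(0.478481)·(591) + (0.878098)·(-22) = -302.10 m.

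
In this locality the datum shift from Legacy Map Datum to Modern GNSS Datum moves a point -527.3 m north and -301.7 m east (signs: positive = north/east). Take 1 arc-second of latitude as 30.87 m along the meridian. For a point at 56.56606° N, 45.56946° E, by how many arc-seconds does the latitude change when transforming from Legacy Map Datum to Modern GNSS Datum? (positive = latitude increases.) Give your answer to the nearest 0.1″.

1″ of latitude = 30.87 m, so Δφ = -527.3 / 30.87 = -17.081″.

Δφ = -17.1″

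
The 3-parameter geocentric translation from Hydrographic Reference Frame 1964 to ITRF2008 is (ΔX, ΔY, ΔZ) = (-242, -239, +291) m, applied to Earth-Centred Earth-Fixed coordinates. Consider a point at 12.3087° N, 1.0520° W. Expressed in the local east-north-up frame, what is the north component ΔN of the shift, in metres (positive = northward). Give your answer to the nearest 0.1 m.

ΔN = 335.0 m

At φ = 12.3087°, λ = -1.0520°: sin φ = 0.213179, cos φ = 0.977013, sin λ = -0.018360, cos λ = 0.999831.
ΔN = −sin φ cos λ·ΔX − sin φ sin λ·ΔY + cos φ·ΔZ = −(0.213179)(0.999831)(-242) − (0.213179)(-0.018360)(-239) + (0.977013)(291) = 334.96 m.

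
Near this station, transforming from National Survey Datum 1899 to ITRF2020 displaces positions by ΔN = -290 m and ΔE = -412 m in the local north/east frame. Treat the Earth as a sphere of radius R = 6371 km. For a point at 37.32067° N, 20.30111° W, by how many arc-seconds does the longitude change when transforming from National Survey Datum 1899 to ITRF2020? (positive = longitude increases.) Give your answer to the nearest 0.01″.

Δλ = -16.77″

At latitude 37.32067°, cos φ = 0.795255.
One radian of longitude at latitude φ spans R cos φ, so Δλ = ΔE / (R cos φ) = -412.0 / (6371000 × 0.795255) = -8.1317e-05 rad = -16.773″.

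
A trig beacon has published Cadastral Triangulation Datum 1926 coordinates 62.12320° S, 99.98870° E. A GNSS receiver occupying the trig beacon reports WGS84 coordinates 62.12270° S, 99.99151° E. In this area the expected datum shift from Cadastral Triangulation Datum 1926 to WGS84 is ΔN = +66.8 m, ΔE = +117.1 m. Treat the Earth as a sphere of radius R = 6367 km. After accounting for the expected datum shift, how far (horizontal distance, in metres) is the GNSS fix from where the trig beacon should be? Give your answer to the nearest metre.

Observed coordinate differences: Δφ = +0.00050°, Δλ = +0.00281°.
Converting to metres (1° lat = 111125 m, cos φ = 0.467572): observed ΔN = 55.6 m, observed ΔE = 146.0 m.
Subtracting the expected shift leaves a residual of 55.6 − (66.8) = -11.2 m north and 146.0 − (117.1) = 28.9 m east.
Residual distance = √((-11.2)² + 28.9²) = 31.0 m.

31 m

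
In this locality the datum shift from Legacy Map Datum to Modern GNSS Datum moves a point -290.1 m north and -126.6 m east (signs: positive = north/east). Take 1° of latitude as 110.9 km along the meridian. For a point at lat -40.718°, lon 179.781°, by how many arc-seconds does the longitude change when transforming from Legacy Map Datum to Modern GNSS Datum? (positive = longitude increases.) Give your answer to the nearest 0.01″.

Δλ = -5.42″

At latitude -40.718°, cos φ = 0.757929.
1° of longitude at this latitude = 110.9 × cos φ = 84.05 km, so Δλ = -126.6 / 84054.4 = -0.0015062° = -5.422″.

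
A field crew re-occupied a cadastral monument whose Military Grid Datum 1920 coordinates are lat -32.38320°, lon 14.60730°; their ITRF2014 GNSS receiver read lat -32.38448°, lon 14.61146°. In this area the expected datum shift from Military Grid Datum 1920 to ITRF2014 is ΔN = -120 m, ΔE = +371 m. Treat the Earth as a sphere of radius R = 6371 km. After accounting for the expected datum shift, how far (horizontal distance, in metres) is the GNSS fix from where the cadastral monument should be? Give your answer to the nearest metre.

30 m

Observed coordinate differences: Δφ = -0.00128°, Δλ = +0.00416°.
Converting to metres (1° lat = 111195 m, cos φ = 0.844485): observed ΔN = -142.3 m, observed ΔE = 390.6 m.
Subtracting the expected shift leaves a residual of -142.3 − (-120) = -22.3 m north and 390.6 − (371) = 19.6 m east.
Residual distance = √((-22.3)² + 19.6²) = 29.7 m.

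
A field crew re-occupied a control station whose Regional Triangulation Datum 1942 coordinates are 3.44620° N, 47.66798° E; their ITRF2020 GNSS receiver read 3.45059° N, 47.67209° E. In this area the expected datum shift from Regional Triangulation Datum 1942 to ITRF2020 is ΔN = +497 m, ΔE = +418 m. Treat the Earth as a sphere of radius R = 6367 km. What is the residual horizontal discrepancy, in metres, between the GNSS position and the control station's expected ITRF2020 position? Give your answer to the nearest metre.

Observed coordinate differences: Δφ = +0.00439°, Δλ = +0.00411°.
Converting to metres (1° lat = 111125 m, cos φ = 0.998192): observed ΔN = 487.8 m, observed ΔE = 455.9 m.
Subtracting the expected shift leaves a residual of 487.8 − (497) = -9.2 m north and 455.9 − (418) = 37.9 m east.
Residual distance = √((-9.2)² + 37.9²) = 39.0 m.

39 m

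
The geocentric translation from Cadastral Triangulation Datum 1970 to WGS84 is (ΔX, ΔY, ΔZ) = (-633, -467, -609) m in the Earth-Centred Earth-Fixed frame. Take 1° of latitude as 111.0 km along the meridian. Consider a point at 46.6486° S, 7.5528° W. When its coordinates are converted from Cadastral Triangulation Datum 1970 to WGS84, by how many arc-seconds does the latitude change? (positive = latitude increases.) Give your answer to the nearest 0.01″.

sin φ = -0.727157, cos φ = 0.686471, sin λ = -0.131440, cos λ = 0.991324.
North component: ΔN = −sin φ cos λ·ΔX − sin φ sin λ·ΔY + cos φ·ΔZ = −(-0.727157)(0.991324)(-633) − (-0.727157)(-0.131440)(-467) + (0.686471)(-609) = -829.72 m.
1° of latitude spans 111000 m, so Δφ = -829.72 / 111000 × 3600 = -26.910″.

Δφ = -26.91″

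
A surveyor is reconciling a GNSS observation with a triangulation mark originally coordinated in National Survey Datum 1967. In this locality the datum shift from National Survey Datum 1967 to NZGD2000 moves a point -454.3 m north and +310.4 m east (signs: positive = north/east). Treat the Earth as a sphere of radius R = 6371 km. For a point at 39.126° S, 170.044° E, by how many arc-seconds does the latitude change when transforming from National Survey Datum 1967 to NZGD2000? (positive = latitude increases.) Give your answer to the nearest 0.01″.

Δφ = -14.71″

On a sphere of radius R, 1 rad of latitude = R, so Δφ = ΔN / R = -454.3 / 6371000 = -7.1307e-05 rad = -14.708″.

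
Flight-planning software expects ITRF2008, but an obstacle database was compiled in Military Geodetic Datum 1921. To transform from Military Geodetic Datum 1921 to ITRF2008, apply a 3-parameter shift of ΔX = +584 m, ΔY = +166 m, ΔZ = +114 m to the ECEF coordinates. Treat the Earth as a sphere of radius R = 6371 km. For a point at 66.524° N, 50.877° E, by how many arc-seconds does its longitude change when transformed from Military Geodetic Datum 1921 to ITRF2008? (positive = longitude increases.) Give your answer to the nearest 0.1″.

Δλ = -28.3″

sin φ = 0.917227, cos φ = 0.398365, sin λ = 0.775793, cos λ = 0.630987.
East component: ΔE = −sin λ·ΔX + cos λ·ΔY = −(0.775793)(584) + (0.630987)(166) = -348.32 m.
1° of latitude spans πR/180 = 111195 m; at latitude φ, 1° of longitude spans that × cos φ = 44296.2 m, so Δλ = -348.32 / 44296.2 × 3600 = -28.308″.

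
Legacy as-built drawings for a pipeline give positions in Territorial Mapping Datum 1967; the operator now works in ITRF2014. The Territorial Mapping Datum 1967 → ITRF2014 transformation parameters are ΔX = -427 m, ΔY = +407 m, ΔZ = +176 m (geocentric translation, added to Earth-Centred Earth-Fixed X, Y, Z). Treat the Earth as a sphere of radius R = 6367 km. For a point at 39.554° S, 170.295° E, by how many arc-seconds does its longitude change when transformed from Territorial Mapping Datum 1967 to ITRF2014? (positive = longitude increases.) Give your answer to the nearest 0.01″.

sin φ = -0.636805, cos φ = 0.771025, sin λ = 0.168575, cos λ = -0.985689.
East component: ΔE = −sin λ·ΔX + cos λ·ΔY = −(0.168575)(-427) + (-0.985689)(407) = -329.19 m.
1° of latitude spans πR/180 = 111125 m; at latitude φ, 1° of longitude spans that × cos φ = 85680.2 m, so Δλ = -329.19 / 85680.2 × 3600 = -13.832″.

Δλ = -13.83″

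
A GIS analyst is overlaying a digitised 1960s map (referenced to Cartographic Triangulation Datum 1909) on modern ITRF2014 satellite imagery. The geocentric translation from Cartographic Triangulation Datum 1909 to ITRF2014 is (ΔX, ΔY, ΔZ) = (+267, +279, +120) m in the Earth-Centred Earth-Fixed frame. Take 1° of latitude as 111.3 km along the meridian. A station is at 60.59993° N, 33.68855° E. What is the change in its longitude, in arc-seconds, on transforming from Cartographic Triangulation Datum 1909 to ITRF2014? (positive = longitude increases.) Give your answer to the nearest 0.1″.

sin φ = 0.871213, cos φ = 0.490905, sin λ = 0.554678, cos λ = 0.832065.
East component: ΔE = −sin λ·ΔX + cos λ·ΔY = −(0.554678)(267) + (0.832065)(279) = 84.05 m.
1° of latitude spans 111300 m; at latitude φ, 1° of longitude spans that × cos φ = 54637.7 m, so Δλ = 84.05 / 54637.7 × 3600 = 5.538″.

Δλ = 5.5″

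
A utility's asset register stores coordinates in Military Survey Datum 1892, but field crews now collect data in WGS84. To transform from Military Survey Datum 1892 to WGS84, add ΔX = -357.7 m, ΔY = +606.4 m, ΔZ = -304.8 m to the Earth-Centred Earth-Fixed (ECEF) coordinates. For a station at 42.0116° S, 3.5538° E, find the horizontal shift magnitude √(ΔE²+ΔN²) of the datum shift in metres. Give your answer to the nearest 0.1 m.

At φ = -42.0116°, λ = 3.5538°: sin φ = -0.669281, cos φ = 0.743009, sin λ = 0.061986, cos λ = 0.998077.
ΔE = −sin λ·ΔX + cos λ·ΔY = −(0.061986)·(-357.7) + (0.998077)·(606.4) = 627.41 m.
ΔN = −sin φ cos λ·ΔX − sin φ sin λ·ΔY + cos φ·ΔZ = −(-0.669281)(0.998077)(-357.7) − (-0.669281)(0.061986)(606.4) + (0.743009)(-304.8) = -440.25 m.
Horizontal magnitude = √(ΔE² + ΔN²) = √(627.41² + (-440.25)²) = 766.46 m.

766.5 m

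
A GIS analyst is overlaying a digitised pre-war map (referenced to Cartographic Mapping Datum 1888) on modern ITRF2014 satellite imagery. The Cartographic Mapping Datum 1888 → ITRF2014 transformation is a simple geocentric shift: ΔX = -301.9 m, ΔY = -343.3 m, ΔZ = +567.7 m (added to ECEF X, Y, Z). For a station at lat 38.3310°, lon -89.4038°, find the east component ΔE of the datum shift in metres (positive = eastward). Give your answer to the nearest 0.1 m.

ΔE = -305.5 m

The local east axis at (φ, λ) is (−sin λ, cos λ, 0), so ΔE = −sin(-89.4038°)·(-301.9) + cos(-89.4038°)·(-343.3) = -305.46 m.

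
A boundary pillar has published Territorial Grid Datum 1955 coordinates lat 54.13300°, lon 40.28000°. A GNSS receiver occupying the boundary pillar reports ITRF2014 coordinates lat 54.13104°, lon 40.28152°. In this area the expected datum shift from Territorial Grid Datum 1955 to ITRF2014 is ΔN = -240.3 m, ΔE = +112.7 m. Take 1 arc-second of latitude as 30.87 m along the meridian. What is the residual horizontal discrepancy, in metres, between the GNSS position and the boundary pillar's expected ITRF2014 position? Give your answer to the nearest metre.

Observed coordinate differences: Δφ = -0.00196°, Δλ = +0.00152°.
Converting to metres (1° lat = 111132 m, cos φ = 0.585906): observed ΔN = -217.8 m, observed ΔE = 99.0 m.
Subtracting the expected shift leaves a residual of -217.8 − (-240.3) = 22.5 m north and 99.0 − (112.7) = -13.7 m east.
Residual distance = √(22.5² + (-13.7)²) = 26.3 m.

26 m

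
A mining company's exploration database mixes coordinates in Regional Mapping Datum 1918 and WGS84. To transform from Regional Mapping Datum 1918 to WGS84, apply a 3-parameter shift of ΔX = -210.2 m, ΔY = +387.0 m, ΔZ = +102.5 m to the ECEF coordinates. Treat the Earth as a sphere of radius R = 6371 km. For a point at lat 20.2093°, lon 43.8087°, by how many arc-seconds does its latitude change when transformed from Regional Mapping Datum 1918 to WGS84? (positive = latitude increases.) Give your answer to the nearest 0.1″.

sin φ = 0.345451, cos φ = 0.938437, sin λ = 0.692253, cos λ = 0.721655.
North component: ΔN = −sin φ cos λ·ΔX − sin φ sin λ·ΔY + cos φ·ΔZ = −(0.345451)(0.721655)(-210.2) − (0.345451)(0.692253)(387.0) + (0.938437)(102.5) = 56.05 m.
1° of latitude spans πR/180 = 111195 m, so Δφ = 56.05 / 111195 × 3600 = 1.814″.

Δφ = 1.8″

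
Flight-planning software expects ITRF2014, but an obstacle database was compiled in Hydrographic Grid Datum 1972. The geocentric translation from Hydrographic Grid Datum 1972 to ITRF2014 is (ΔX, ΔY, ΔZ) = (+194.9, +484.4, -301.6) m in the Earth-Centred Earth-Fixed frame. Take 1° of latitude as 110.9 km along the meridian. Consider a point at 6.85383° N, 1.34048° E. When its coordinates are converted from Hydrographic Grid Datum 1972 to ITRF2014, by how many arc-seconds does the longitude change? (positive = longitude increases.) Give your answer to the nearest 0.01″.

Δλ = 15.68″

sin φ = 0.119337, cos φ = 0.992854, sin λ = 0.023394, cos λ = 0.999726.
East component: ΔE = −sin λ·ΔX + cos λ·ΔY = −(0.023394)(194.9) + (0.999726)(484.4) = 479.71 m.
1° of latitude spans 110900 m; at latitude φ, 1° of longitude spans that × cos φ = 110107.5 m, so Δλ = 479.71 / 110107.5 × 3600 = 15.684″.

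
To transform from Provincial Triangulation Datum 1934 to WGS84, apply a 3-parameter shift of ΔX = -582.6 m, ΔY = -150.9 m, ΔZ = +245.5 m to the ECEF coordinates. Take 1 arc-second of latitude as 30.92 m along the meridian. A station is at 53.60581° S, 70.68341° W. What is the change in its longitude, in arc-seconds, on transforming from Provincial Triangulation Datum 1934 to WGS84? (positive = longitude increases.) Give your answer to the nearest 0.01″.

Δλ = -32.69″

sin φ = -0.804954, cos φ = 0.593337, sin λ = -0.943705, cos λ = 0.330788.
East component: ΔE = −sin λ·ΔX + cos λ·ΔY = −(-0.943705)(-582.6) + (0.330788)(-150.9) = -599.72 m.
1° of latitude spans 3600 × 30.92 = 111312 m; at latitude φ, 1° of longitude spans that × cos φ = 66045.6 m, so Δλ = -599.72 / 66045.6 × 3600 = -32.689″.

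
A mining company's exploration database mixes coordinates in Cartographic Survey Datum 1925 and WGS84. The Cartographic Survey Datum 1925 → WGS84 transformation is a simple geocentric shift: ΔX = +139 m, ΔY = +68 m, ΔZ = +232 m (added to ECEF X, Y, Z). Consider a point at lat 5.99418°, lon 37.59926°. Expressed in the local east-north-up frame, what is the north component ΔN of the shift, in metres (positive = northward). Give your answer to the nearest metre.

At φ = 5.99418°, λ = 37.59926°: sin φ = 0.104427, cos φ = 0.994533, sin λ = 0.610135, cos λ = 0.792298.
ΔN = −sin φ cos λ·ΔX − sin φ sin λ·ΔY + cos φ·ΔZ = −(0.104427)(0.792298)(139) − (0.104427)(0.610135)(68) + (0.994533)(232) = 214.90 m.

ΔN = 215 m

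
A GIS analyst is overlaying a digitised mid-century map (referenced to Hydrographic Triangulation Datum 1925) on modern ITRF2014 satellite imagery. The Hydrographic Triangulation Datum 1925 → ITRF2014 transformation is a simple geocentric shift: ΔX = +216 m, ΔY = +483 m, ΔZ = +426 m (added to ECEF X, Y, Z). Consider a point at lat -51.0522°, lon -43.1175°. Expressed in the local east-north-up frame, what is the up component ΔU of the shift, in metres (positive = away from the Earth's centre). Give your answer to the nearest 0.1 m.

At φ = -51.0522°, λ = -43.1175°: sin φ = -0.777719, cos φ = 0.628612, sin λ = -0.683497, cos λ = 0.729954.
ΔU = cos φ cos λ·ΔX + cos φ sin λ·ΔY + sin φ·ΔZ = (0.628612)(0.729954)(216) + (0.628612)(-0.683497)(483) + (-0.777719)(426) = -439.72 m.

ΔU = -439.7 m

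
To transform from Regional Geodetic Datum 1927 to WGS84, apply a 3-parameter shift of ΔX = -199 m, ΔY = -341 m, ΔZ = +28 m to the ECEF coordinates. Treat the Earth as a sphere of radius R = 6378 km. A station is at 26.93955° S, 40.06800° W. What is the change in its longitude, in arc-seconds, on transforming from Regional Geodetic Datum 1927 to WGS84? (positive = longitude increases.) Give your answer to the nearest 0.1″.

Δλ = -14.1″

sin φ = -0.453050, cos φ = 0.891485, sin λ = -0.643696, cos λ = 0.765281.
East component: ΔE = −sin λ·ΔX + cos λ·ΔY = −(-0.643696)(-199) + (0.765281)(-341) = -389.06 m.
1° of latitude spans πR/180 = 111317 m; at latitude φ, 1° of longitude spans that × cos φ = 99237.5 m, so Δλ = -389.06 / 99237.5 × 3600 = -14.114″.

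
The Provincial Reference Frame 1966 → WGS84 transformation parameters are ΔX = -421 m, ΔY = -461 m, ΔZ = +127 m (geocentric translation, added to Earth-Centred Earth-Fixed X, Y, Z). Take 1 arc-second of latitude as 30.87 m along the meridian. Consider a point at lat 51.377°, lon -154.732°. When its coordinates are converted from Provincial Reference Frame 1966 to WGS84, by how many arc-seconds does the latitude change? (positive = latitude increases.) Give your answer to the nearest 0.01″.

Δφ = -12.05″

sin φ = 0.781270, cos φ = 0.624193, sin λ = -0.426853, cos λ = -0.904321.
North component: ΔN = −sin φ cos λ·ΔX − sin φ sin λ·ΔY + cos φ·ΔZ = −(0.781270)(-0.904321)(-421) − (0.781270)(-0.426853)(-461) + (0.624193)(127) = -371.91 m.
1° of latitude spans 3600 × 30.87 = 111132 m, so Δφ = -371.91 / 111132 × 3600 = -12.048″.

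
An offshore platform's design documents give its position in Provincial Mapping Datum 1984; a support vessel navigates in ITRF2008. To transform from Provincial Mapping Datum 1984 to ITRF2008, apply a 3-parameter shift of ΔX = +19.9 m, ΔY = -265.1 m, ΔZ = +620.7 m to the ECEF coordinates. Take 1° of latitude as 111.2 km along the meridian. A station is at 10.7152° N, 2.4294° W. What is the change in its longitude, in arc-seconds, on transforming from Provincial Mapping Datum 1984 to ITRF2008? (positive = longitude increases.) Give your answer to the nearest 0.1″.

sin φ = 0.185927, cos φ = 0.982564, sin λ = -0.042388, cos λ = 0.999101.
East component: ΔE = −sin λ·ΔX + cos λ·ΔY = −(-0.042388)(19.9) + (0.999101)(-265.1) = -264.02 m.
1° of latitude spans 111200 m; at latitude φ, 1° of longitude spans that × cos φ = 109261.1 m, so Δλ = -264.02 / 109261.1 × 3600 = -8.699″.

Δλ = -8.7″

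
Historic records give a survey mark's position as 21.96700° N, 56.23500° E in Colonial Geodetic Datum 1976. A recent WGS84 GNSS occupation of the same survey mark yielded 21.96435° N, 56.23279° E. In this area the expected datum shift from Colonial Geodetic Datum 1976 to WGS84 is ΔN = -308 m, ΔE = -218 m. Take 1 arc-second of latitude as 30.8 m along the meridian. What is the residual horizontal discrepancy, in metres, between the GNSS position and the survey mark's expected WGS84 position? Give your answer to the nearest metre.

Observed coordinate differences: Δφ = -0.00265°, Δλ = -0.00221°.
Converting to metres (1° lat = 110880 m, cos φ = 0.927399): observed ΔN = -293.8 m, observed ΔE = -227.3 m.
Subtracting the expected shift leaves a residual of -293.8 − (-308) = 14.2 m north and -227.3 − (-218) = -9.3 m east.
Residual distance = √(14.2² + (-9.3)²) = 16.9 m.

17 m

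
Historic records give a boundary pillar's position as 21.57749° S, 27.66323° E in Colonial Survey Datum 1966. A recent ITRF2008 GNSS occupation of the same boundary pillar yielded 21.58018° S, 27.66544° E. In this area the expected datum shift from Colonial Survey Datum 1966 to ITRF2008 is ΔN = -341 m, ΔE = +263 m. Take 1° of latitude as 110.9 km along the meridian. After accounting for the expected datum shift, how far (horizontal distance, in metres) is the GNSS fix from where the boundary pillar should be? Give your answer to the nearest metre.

55 m

Observed coordinate differences: Δφ = -0.00269°, Δλ = +0.00221°.
Converting to metres (1° lat = 110900 m, cos φ = 0.929921): observed ΔN = -298.3 m, observed ΔE = 227.9 m.
Subtracting the expected shift leaves a residual of -298.3 − (-341) = 42.7 m north and 227.9 − (263) = -35.1 m east.
Residual distance = √(42.7² + (-35.1)²) = 55.3 m.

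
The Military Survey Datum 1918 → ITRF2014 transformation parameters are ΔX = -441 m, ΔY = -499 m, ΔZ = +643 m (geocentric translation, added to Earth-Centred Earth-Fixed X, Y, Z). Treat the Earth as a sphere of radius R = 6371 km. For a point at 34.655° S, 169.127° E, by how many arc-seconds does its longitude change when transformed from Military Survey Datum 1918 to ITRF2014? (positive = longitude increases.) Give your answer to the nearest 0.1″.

sin φ = -0.568634, cos φ = 0.822591, sin λ = 0.188633, cos λ = -0.982048.
East component: ΔE = −sin λ·ΔX + cos λ·ΔY = −(0.188633)(-441) + (-0.982048)(-499) = 573.23 m.
1° of latitude spans πR/180 = 111195 m; at latitude φ, 1° of longitude spans that × cos φ = 91467.9 m, so Δλ = 573.23 / 91467.9 × 3600 = 22.561″.

Δλ = 22.6″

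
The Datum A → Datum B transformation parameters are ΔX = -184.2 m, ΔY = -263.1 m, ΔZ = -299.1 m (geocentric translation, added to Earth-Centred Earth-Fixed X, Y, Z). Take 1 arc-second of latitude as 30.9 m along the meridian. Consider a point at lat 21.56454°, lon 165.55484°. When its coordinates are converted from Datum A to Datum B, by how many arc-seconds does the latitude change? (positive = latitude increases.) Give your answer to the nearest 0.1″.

Δφ = -10.3″

sin φ = 0.367549, cos φ = 0.930004, sin λ = 0.249453, cos λ = -0.968387.
North component: ΔN = −sin φ cos λ·ΔX − sin φ sin λ·ΔY + cos φ·ΔZ = −(0.367549)(-0.968387)(-184.2) − (0.367549)(0.249453)(-263.1) + (0.930004)(-299.1) = -319.60 m.
1° of latitude spans 3600 × 30.90 = 111240 m, so Δφ = -319.60 / 111240 × 3600 = -10.343″.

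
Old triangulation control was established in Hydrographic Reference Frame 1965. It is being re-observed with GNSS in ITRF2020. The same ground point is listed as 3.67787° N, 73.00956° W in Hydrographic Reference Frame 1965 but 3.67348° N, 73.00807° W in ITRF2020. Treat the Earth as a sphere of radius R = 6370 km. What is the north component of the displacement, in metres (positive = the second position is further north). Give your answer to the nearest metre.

Δφ = 3.67348° − 3.67787° = -0.00439°; Δλ = -73.00807° − -73.00956° = +0.00149°.
1° along a meridian = πR/180 = 111177 m.
ΔN = Δφ × 111177 = -488.1 m; ΔE = Δλ × 111177 × cos(3.67787°) = +0.00149 × 111177 × 0.997940 = 165.3 m.

ΔN = -488 m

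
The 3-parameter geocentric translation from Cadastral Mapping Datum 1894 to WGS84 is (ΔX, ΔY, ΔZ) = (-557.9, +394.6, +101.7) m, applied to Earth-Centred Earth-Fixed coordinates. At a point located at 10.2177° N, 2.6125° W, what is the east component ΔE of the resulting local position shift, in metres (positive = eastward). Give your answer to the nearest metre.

ΔE = 369 m

The local east axis at (φ, λ) is (−sin λ, cos λ, 0), so ΔE = −sin(-2.6125°)·(-557.9) + cos(-2.6125°)·394.6 = 368.76 m.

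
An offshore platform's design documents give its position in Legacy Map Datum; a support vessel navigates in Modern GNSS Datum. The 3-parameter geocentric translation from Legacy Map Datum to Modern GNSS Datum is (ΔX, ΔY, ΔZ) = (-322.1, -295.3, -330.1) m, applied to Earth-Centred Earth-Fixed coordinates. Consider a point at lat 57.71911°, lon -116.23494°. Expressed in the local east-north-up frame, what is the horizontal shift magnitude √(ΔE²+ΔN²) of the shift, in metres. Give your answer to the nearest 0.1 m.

544.2 m

At φ = 57.71911°, λ = -116.23494°: sin φ = 0.845440, cos φ = 0.534070, sin λ = -0.896989, cos λ = -0.442053.
ΔE = −sin λ·ΔX + cos λ·ΔY = −(-0.896989)·(-322.1) + (-0.442053)·(-295.3) = -158.38 m.
ΔN = −sin φ cos λ·ΔX − sin φ sin λ·ΔY + cos φ·ΔZ = −(0.845440)(-0.442053)(-322.1) − (0.845440)(-0.896989)(-295.3) + (0.534070)(-330.1) = -520.62 m.
Horizontal magnitude = √(ΔE² + ΔN²) = √((-158.38)² + (-520.62)²) = 544.17 m.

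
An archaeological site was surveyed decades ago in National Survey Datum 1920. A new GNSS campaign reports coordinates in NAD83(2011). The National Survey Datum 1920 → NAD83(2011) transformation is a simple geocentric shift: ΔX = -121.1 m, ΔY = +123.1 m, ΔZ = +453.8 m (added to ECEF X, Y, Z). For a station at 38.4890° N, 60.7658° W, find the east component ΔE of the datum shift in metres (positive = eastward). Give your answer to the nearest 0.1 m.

ΔE = -45.6 m

The local east axis at (φ, λ) is (−sin λ, cos λ, 0), so ΔE = −sin(-60.7658°)·(-121.1) + cos(-60.7658°)·123.1 = -45.56 m.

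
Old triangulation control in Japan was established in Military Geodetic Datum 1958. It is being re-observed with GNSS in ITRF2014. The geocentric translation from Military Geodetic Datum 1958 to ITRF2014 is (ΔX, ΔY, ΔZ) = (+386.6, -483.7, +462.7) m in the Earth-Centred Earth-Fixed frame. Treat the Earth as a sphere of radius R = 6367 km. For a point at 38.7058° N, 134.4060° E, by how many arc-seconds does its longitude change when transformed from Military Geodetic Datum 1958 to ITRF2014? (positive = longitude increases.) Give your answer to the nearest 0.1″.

sin φ = 0.625322, cos φ = 0.780367, sin λ = 0.714399, cos λ = -0.699738.
East component: ΔE = −sin λ·ΔX + cos λ·ΔY = −(0.714399)(386.6) + (-0.699738)(-483.7) = 62.28 m.
1° of latitude spans πR/180 = 111125 m; at latitude φ, 1° of longitude spans that × cos φ = 86718.4 m, so Δλ = 62.28 / 86718.4 × 3600 = 2.585″.

Δλ = 2.6″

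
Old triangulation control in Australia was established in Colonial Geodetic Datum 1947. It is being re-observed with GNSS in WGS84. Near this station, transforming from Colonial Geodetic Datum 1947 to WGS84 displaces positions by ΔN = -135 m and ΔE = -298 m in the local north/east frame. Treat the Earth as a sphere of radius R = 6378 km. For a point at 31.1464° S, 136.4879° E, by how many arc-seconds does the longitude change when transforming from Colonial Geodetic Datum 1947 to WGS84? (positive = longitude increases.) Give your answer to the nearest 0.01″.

Δλ = -11.26″

At latitude -31.1464°, cos φ = 0.855848.
One radian of longitude at latitude φ spans R cos φ, so Δλ = ΔE / (R cos φ) = -298.0 / (6378000 × 0.855848) = -5.4593e-05 rad = -11.261″.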